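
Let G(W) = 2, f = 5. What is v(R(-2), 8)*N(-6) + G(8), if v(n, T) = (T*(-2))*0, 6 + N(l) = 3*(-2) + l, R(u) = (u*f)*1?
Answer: 2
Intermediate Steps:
R(u) = 5*u (R(u) = (u*5)*1 = (5*u)*1 = 5*u)
N(l) = -12 + l (N(l) = -6 + (3*(-2) + l) = -6 + (-6 + l) = -12 + l)
v(n, T) = 0 (v(n, T) = -2*T*0 = 0)
v(R(-2), 8)*N(-6) + G(8) = 0*(-12 - 6) + 2 = 0*(-18) + 2 = 0 + 2 = 2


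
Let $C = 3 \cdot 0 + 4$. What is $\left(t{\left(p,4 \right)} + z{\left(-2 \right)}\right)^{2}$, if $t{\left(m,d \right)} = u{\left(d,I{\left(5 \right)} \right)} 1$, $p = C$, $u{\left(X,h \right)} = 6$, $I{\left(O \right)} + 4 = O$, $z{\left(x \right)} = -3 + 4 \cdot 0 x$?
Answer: $9$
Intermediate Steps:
$z{\left(x \right)} = -3$ ($z{\left(x \right)} = -3 + 0 x = -3 + 0 = -3$)
$I{\left(O \right)} = -4 + O$
$C = 4$ ($C = 0 + 4 = 4$)
$p = 4$
$t{\left(m,d \right)} = 6$ ($t{\left(m,d \right)} = 6 \cdot 1 = 6$)
$\left(t{\left(p,4 \right)} + z{\left(-2 \right)}\right)^{2} = \left(6 - 3\right)^{2} = 3^{2} = 9$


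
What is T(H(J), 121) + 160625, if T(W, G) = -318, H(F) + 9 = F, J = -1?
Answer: 160307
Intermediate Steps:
H(F) = -9 + F
T(H(J), 121) + 160625 = -318 + 160625 = 160307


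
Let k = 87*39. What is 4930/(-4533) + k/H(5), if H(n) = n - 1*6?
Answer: -15385399/4533 ≈ -3394.1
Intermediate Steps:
k = 3393
H(n) = -6 + n (H(n) = n - 6 = -6 + n)
4930/(-4533) + k/H(5) = 4930/(-4533) + 3393/(-6 + 5) = 4930*(-1/4533) + 3393/(-1) = -4930/4533 + 3393*(-1) = -4930/4533 - 3393 = -15385399/4533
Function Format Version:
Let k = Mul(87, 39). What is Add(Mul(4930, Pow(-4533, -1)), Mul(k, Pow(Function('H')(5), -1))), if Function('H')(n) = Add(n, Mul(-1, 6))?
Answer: Rational(-15385399, 4533) ≈ -3394.1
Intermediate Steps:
k = 3393
Function('H')(n) = Add(-6, n) (Function('H')(n) = Add(n, -6) = Add(-6, n))
Add(Mul(4930, Pow(-4533, -1)), Mul(k, Pow(Function('H')(5), -1))) = Add(Mul(4930, Pow(-4533, -1)), Mul(3393, Pow(Add(-6, 5), -1))) = Add(Mul(4930, Rational(-1, 4533)), Mul(3393, Pow(-1, -1))) = Add(Rational(-4930, 4533), Mul(3393, -1)) = Add(Rational(-4930, 4533), -3393) = Rational(-15385399, 4533)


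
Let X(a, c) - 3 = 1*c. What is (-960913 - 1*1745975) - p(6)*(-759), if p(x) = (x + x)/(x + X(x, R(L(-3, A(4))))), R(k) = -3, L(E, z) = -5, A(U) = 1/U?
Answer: -2705370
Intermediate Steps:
X(a, c) = 3 + c (X(a, c) = 3 + 1*c = 3 + c)
p(x) = 2 (p(x) = (x + x)/(x + (3 - 3)) = (2*x)/(x + 0) = (2*x)/x = 2)
(-960913 - 1*1745975) - p(6)*(-759) = (-960913 - 1*1745975) - 2*(-759) = (-960913 - 1745975) - 1*(-1518) = -2706888 + 1518 = -2705370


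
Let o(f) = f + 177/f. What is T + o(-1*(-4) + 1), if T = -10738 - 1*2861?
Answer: -67793/5 ≈ -13559.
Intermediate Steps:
T = -13599 (T = -10738 - 2861 = -13599)
T + o(-1*(-4) + 1) = -13599 + ((-1*(-4) + 1) + 177/(-1*(-4) + 1)) = -13599 + ((4 + 1) + 177/(4 + 1)) = -13599 + (5 + 177/5) = -13599 + 202/5 = -67793/5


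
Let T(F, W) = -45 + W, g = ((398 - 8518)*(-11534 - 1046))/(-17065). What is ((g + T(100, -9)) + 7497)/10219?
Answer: 4973039/34877447 ≈ 0.14259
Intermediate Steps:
g = -20429920/3413 (g = -8120*(-12580)*(-1/17065) = 102149600*(-1/17065) = -20429920/3413 ≈ -5985.9)
((g + T(100, -9)) + 7497)/10219 = ((-20429920/3413 + (-45 - 9)) + 7497)/10219 = ((-20429920/3413 - 54) + 7497)*(1/10219) = (-20614222/3413 + 7497)*(1/10219) = (4973039/3413)*(1/10219) = 4973039/34877447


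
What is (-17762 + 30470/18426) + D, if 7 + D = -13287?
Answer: -286103693/9213 ≈ -31054.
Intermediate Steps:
D = -13294 (D = -7 - 13287 = -13294)
(-17762 + 30470/18426) + D = (-17762 + 30470/18426) - 13294 = (-17762 + 30470*(1/18426)) - 13294 = (-17762 + 15235/9213) - 13294 = -163626071/9213 - 13294 = -286103693/9213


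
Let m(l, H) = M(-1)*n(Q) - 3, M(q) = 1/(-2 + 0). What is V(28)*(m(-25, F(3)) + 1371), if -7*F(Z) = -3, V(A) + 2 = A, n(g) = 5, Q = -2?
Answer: 35503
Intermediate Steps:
M(q) = -½ (M(q) = 1/(-2) = -½)
V(A) = -2 + A
F(Z) = 3/7 (F(Z) = -⅐*(-3) = 3/7)
m(l, H) = -11/2 (m(l, H) = -½*5 - 3 = -5/2 - 3 = -11/2)
V(28)*(m(-25, F(3)) + 1371) = (-2 + 28)*(-11/2 + 1371) = 26*(2731/2) = 35503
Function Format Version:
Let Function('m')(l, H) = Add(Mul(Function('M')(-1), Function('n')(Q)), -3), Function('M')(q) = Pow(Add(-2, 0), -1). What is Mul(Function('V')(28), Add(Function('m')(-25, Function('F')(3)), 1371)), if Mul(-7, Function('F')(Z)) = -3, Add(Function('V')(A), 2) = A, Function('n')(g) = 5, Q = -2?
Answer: 35503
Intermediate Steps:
Function('M')(q) = Rational(-1, 2) (Function('M')(q) = Pow(-2, -1) = Rational(-1, 2))
Function('V')(A) = Add(-2, A)
Function('F')(Z) = Rational(3, 7) (Function('F')(Z) = Mul(Rational(-1, 7), -3) = Rational(3, 7))
Function('m')(l, H) = Rational(-11, 2) (Function('m')(l, H) = Add(Mul(Rational(-1, 2), 5), -3) = Add(Rational(-5, 2), -3) = Rational(-11, 2))
Mul(Function('V')(28), Add(Function('m')(-25, Function('F')(3)), 1371)) = Mul(Add(-2, 28), Add(Rational(-11, 2), 1371)) = Mul(26, Rational(2731, 2)) = 35503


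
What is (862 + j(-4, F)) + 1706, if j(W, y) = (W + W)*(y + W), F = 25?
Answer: 2400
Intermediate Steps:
j(W, y) = 2*W*(W + y) (j(W, y) = (2*W)*(W + y) = 2*W*(W + y))
(862 + j(-4, F)) + 1706 = (862 + 2*(-4)*(-4 + 25)) + 1706 = (862 + 2*(-4)*21) + 1706 = (862 - 168) + 1706 = 694 + 1706 = 2400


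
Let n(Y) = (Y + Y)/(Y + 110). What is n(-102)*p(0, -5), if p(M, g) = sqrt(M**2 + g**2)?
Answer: -255/2 ≈ -127.50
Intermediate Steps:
n(Y) = 2*Y/(110 + Y) (n(Y) = (2*Y)/(110 + Y) = 2*Y/(110 + Y))
n(-102)*p(0, -5) = (2*(-102)/(110 - 102))*sqrt(0**2 + (-5)**2) = (2*(-102)/8)*sqrt(0 + 25) = (2*(-102)*(1/8))*sqrt(25) = -51/2*5 = -255/2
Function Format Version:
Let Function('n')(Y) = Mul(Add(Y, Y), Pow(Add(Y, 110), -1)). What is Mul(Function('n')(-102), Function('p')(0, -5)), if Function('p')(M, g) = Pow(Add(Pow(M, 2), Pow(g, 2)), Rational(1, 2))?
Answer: Rational(-255, 2) ≈ -127.50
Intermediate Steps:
Function('n')(Y) = Mul(2, Y, Pow(Add(110, Y), -1)) (Function('n')(Y) = Mul(Mul(2, Y), Pow(Add(110, Y), -1)) = Mul(2, Y, Pow(Add(110, Y), -1)))
Mul(Function('n')(-102), Function('p')(0, -5)) = Mul(Mul(2, -102, Pow(Add(110, -102), -1)), Pow(Add(Pow(0, 2), Pow(-5, 2)), Rational(1, 2))) = Mul(Mul(2, -102, Pow(8, -1)), Pow(Add(0, 25), Rational(1, 2))) = Mul(Mul(2, -102, Rational(1, 8)), Pow(25, Rational(1, 2))) = Mul(Rational(-51, 2), 5) = Rational(-255, 2)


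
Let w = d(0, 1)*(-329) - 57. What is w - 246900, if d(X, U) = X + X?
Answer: -246957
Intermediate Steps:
d(X, U) = 2*X
w = -57 (w = (2*0)*(-329) - 57 = 0*(-329) - 57 = 0 - 57 = -57)
w - 246900 = -57 - 246900 = -246957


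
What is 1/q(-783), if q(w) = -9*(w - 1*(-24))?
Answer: 1/6831 ≈ 0.00014639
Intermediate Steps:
q(w) = -216 - 9*w (q(w) = -9*(w + 24) = -9*(24 + w) = -216 - 9*w)
1/q(-783) = 1/(-216 - 9*(-783)) = 1/(-216 + 7047) = 1/6831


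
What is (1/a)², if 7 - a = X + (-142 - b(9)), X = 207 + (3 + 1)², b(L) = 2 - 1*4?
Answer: 1/5776 ≈ 0.00017313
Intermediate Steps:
b(L) = -2 (b(L) = 2 - 4 = -2)
X = 223 (X = 207 + 4² = 207 + 16 = 223)
a = -76 (a = 7 - (223 + (-142 - 1*(-2))) = 7 - (223 + (-142 + 2)) = 7 - (223 - 140) = 7 - 1*83 = 7 - 83 = -76)
(1/a)² = (1/(-76))² = (-1/76)² = 1/5776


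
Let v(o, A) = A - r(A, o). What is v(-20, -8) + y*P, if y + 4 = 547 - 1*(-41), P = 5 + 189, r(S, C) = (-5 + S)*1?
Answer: 113301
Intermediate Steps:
r(S, C) = -5 + S
v(o, A) = 5 (v(o, A) = A - (-5 + A) = A + (5 - A) = 5)
P = 194
y = 584 (y = -4 + (547 - 1*(-41)) = -4 + (547 + 41) = -4 + 588 = 584)
v(-20, -8) + y*P = 5 + 584*194 = 5 + 113296 = 113301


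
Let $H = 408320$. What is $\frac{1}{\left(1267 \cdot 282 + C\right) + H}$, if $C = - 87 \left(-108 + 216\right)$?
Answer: $\frac{1}{756218} \approx 1.3224 \cdot 10^{-6}$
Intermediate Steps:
$C = -9396$ ($C = \left(-87\right) 108 = -9396$)
$\frac{1}{\left(1267 \cdot 282 + C\right) + H} = \frac{1}{\left(1267 \cdot 282 - 9396\right) + 408320} = \frac{1}{\left(357294 - 9396\right) + 408320} = \frac{1}{347898 + 408320} = \frac{1}{756218}$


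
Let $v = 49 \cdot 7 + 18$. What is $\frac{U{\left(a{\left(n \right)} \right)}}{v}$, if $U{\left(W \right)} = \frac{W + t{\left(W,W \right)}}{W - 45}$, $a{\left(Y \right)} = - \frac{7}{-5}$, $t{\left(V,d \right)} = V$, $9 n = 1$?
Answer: $- \frac{7}{39349} \approx -0.0001779$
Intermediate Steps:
$n = \frac{1}{9}$ ($n = \frac{1}{9} \cdot 1 = \frac{1}{9} \approx 0.11111$)
$a{\left(Y \right)} = \frac{7}{5}$ ($a{\left(Y \right)} = \left(-7\right) \left(- \frac{1}{5}\right) = \frac{7}{5}$)
$U{\left(W \right)} = \frac{2 W}{-45 + W}$ ($U{\left(W \right)} = \frac{W + W}{W - 45} = \frac{2 W}{-45 + W}$)
$v = 361$ ($v = 343 + 18 = 361$)
$\frac{U{\left(a{\left(n \right)} \right)}}{v} = \frac{2 \cdot \frac{7}{5} \frac{1}{-45 + \frac{7}{5}}}{361} = 2 \cdot \frac{7}{5} \frac{1}{- \frac{218}{5}} \cdot \frac{1}{361} = 2 \cdot \frac{7}{5} \left(- \frac{5}{218}\right) \frac{1}{361} = \left(- \frac{7}{109}\right) \frac{1}{361} = - \frac{7}{39349}$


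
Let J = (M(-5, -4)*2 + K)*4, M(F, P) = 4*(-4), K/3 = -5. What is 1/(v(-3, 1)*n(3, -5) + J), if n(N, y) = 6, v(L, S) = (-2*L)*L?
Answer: -1/296 ≈ -0.0033784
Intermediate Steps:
v(L, S) = -2*L²
K = -15 (K = 3*(-5) = -15)
M(F, P) = -16
J = -188 (J = (-16*2 - 15)*4 = (-32 - 15)*4 = -47*4 = -188)
1/(v(-3, 1)*n(3, -5) + J) = 1/(-2*(-3)²*6 - 188) = 1/(-2*9*6 - 188) = 1/(-18*6 - 188) = 1/(-108 - 188) = 1/(-296) = -1/296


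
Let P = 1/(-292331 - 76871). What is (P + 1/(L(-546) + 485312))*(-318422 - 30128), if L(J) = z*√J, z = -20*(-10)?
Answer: 76751004524750/339708496306873 + 4356875*I*√546/14721848584 ≈ 0.22593 + 0.0069153*I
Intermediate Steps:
z = 200
L(J) = 200*√J
P = -1/369202 (P = 1/(-369202) = -1/369202 ≈ -2.7085e-6)
(P + 1/(L(-546) + 485312))*(-318422 - 30128) = (-1/369202 + 1/(200*√(-546) + 485312))*(-318422 - 30128) = (-1/369202 + 1/(200*(I*√546) + 485312))*(-348550) = (-1/369202 + 1/(200*I*√546 + 485312))*(-348550) = (-1/369202 + 1/(485312 + 200*I*√546))*(-348550) = 174275/184601 - 348550/(485312 + 200*I*√546)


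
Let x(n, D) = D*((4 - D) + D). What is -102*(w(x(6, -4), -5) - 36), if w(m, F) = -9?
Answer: 4590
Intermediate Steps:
x(n, D) = 4*D (x(n, D) = D*4 = 4*D)
-102*(w(x(6, -4), -5) - 36) = -102*(-9 - 36) = -102*(-45) = 4590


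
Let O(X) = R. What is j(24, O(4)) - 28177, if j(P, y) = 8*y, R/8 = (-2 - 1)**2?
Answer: -27601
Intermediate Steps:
R = 72 (R = 8*(-2 - 1)**2 = 8*(-3)**2 = 8*9 = 72)
O(X) = 72
j(24, O(4)) - 28177 = 8*72 - 28177 = 576 - 28177 = -27601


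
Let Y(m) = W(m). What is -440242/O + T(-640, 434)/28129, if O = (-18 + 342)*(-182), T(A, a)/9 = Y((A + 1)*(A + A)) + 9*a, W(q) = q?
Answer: 224268243665/829355436 ≈ 270.41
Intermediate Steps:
Y(m) = m
T(A, a) = 81*a + 18*A*(1 + A) (T(A, a) = 9*((A + 1)*(A + A) + 9*a) = 9*((1 + A)*(2*A) + 9*a) = 9*(2*A*(1 + A) + 9*a) = 9*(9*a + 2*A*(1 + A)) = 81*a + 18*A*(1 + A))
O = -58968 (O = 324*(-182) = -58968)
-440242/O + T(-640, 434)/28129 = -440242/(-58968) + (81*434 + 18*(-640)*(1 - 640))/28129 = -440242*(-1/58968) + (35154 + 18*(-640)*(-639))*(1/28129) = 220121/29484 + (35154 + 7361280)*(1/28129) = 220121/29484 + 7396434*(1/28129) = 220121/29484 + 7396434/28129 = 224268243665/829355436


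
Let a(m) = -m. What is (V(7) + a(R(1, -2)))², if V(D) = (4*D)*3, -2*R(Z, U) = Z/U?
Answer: 112225/16 ≈ 7014.1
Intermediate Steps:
R(Z, U) = -Z/(2*U)
V(D) = 12*D
(V(7) + a(R(1, -2)))² = (12*7 - (-1)/(2*(-2)))² = (84 - (-1)*(-1)/(2*2))² = (84 - 1*¼)² = (84 - ¼)² = (335/4)² = 112225/16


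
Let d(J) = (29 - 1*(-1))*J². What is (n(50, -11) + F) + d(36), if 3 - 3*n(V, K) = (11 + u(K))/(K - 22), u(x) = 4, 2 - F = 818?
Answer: 1256150/33 ≈ 38065.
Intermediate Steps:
F = -816 (F = 2 - 1*818 = 2 - 818 = -816)
d(J) = 30*J² (d(J) = (29 + 1)*J² = 30*J²)
n(V, K) = 1 - 5/(-22 + K) (n(V, K) = 1 - (11 + 4)/(3*(K - 22)) = 1 - 5/(-22 + K))
(n(50, -11) + F) + d(36) = ((-27 - 11)/(-22 - 11) - 816) + 30*36² = (-38/(-33) - 816) + 30*1296 = (-1/33*(-38) - 816) + 38880 = (38/33 - 816) + 38880 = -26890/33 + 38880 = 1256150/33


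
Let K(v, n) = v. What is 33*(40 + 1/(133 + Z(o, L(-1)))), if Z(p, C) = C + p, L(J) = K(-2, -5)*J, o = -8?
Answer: 167673/127 ≈ 1320.3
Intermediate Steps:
L(J) = -2*J
33*(40 + 1/(133 + Z(o, L(-1)))) = 33*(40 + 1/(133 + (-2*(-1) - 8))) = 33*(40 + 1/(133 + (2 - 8))) = 33*(40 + 1/(133 - 6)) = 33*(40 + 1/127) = 33*(5081/127) = 167673/127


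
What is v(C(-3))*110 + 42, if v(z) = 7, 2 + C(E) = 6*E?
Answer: 812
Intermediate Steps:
C(E) = -2 + 6*E
v(C(-3))*110 + 42 = 7*110 + 42 = 770 + 42 = 812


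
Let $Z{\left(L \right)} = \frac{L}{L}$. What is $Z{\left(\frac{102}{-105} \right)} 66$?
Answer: $66$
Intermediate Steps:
$Z{\left(L \right)} = 1$
$Z{\left(\frac{102}{-105} \right)} 66 = 1 \cdot 66 = 66$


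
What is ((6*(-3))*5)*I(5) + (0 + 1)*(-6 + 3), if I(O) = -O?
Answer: 447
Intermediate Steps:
((6*(-3))*5)*I(5) + (0 + 1)*(-6 + 3) = ((6*(-3))*5)*(-1*5) + (0 + 1)*(-6 + 3) = -18*5*(-5) + 1*(-3) = -90*(-5) - 3 = 450 - 3 = 447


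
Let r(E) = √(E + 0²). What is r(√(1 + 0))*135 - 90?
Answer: 45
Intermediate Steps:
r(E) = √E (r(E) = √(E + 0) = √E)
r(√(1 + 0))*135 - 90 = √(√(1 + 0))*135 - 90 = √(√1)*135 - 90 = √1*135 - 90 = 1*135 - 90 = 135 - 90 = 45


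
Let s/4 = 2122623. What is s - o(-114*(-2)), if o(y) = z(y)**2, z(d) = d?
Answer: 8438508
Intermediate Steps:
o(y) = y**2
s = 8490492 (s = 4*2122623 = 8490492)
s - o(-114*(-2)) = 8490492 - (-114*(-2))**2 = 8490492 - 1*228**2 = 8490492 - 1*51984 = 8490492 - 51984 = 8438508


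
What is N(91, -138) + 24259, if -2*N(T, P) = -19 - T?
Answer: 24314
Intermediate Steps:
N(T, P) = 19/2 + T/2 (N(T, P) = -(-19 - T)/2 = 19/2 + T/2)
N(91, -138) + 24259 = (19/2 + (1/2)*91) + 24259 = (19/2 + 91/2) + 24259 = 55 + 24259 = 24314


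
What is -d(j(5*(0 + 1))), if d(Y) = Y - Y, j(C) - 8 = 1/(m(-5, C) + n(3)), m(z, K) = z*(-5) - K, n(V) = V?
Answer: 0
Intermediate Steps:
m(z, K) = -K - 5*z (m(z, K) = -5*z - K = -K - 5*z)
j(C) = 8 + 1/(28 - C) (j(C) = 8 + 1/((-C - 5*(-5)) + 3) = 8 + 1/((-C + 25) + 3) = 8 + 1/((25 - C) + 3) = 8 + 1/(28 - C))
d(Y) = 0
-d(j(5*(0 + 1))) = -1*0 = 0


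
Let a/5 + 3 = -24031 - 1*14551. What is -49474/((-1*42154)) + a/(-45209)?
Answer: 5184615258/952870093 ≈ 5.4411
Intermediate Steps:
a = -192925 (a = -15 + 5*(-24031 - 1*14551) = -15 + 5*(-24031 - 14551) = -15 + 5*(-38582) = -15 - 192910 = -192925)
-49474/((-1*42154)) + a/(-45209) = -49474/((-1*42154)) - 192925/(-45209) = -49474/(-42154) - 192925*(-1/45209) = -49474*(-1/42154) + 192925/45209 = 24737/21077 + 192925/45209 = 5184615258/952870093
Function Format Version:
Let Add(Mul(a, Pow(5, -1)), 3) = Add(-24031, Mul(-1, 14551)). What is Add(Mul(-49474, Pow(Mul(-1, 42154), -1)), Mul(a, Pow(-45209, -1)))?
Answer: Rational(5184615258, 952870093) ≈ 5.4411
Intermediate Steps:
a = -192925 (a = Add(-15, Mul(5, Add(-24031, Mul(-1, 14551)))) = Add(-15, Mul(5, Add(-24031, -14551))) = Add(-15, Mul(5, -38582)) = Add(-15, -192910) = -192925)
Add(Mul(-49474, Pow(Mul(-1, 42154), -1)), Mul(a, Pow(-45209, -1))) = Add(Mul(-49474, Pow(Mul(-1, 42154), -1)), Mul(-192925, Pow(-45209, -1))) = Add(Mul(-49474, Pow(-42154, -1)), Mul(-192925, Rational(-1, 45209))) = Add(Mul(-49474, Rational(-1, 42154)), Rational(192925, 45209)) = Add(Rational(24737, 21077), Rational(192925, 45209)) = Rational(5184615258, 952870093)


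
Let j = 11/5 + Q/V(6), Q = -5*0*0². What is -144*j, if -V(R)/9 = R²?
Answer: -1584/5 ≈ -316.80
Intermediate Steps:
Q = 0 (Q = 0*0 = 0)
V(R) = -9*R²
j = 11/5 (j = 11/5 + 0/((-9*6²)) = 11*(⅕) + 0/((-9*36)) = 11/5 + 0/(-324) = 11/5 + 0*(-1/324) = 11/5 + 0 = 11/5 ≈ 2.2000)
-144*j = -144*11/5 = -1584/5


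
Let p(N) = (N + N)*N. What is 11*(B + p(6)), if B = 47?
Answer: 1309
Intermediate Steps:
p(N) = 2*N**2 (p(N) = (2*N)*N = 2*N**2)
11*(B + p(6)) = 11*(47 + 2*6**2) = 11*(47 + 2*36) = 11*(47 + 72) = 11*119 = 1309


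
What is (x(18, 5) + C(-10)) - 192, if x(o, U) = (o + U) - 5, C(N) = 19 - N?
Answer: -145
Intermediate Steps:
x(o, U) = -5 + U + o (x(o, U) = (U + o) - 5 = -5 + U + o)
(x(18, 5) + C(-10)) - 192 = ((-5 + 5 + 18) + (19 - 1*(-10))) - 192 = (18 + (19 + 10)) - 192 = (18 + 29) - 192 = 47 - 192 = -145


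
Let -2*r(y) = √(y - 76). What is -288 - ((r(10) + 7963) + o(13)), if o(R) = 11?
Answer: -8262 + I*√66/2 ≈ -8262.0 + 4.062*I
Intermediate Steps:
r(y) = -√(-76 + y)/2 (r(y) = -√(y - 76)/2 = -√(-76 + y)/2)
-288 - ((r(10) + 7963) + o(13)) = -288 - ((-√(-76 + 10)/2 + 7963) + 11) = -288 - ((-I*√66/2 + 7963) + 11) = -288 - ((7963 - I*√66/2) + 11) = -288 - (7974 - I*√66/2) = -288 + (-7974 + I*√66/2) = -8262 + I*√66/2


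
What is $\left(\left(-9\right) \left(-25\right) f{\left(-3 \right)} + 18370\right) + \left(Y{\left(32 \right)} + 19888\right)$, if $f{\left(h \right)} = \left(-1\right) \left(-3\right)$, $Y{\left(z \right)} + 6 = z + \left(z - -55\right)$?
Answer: $39046$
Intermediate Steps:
$Y{\left(z \right)} = 49 + 2 z$ ($Y{\left(z \right)} = -6 + \left(z + \left(z - -55\right)\right) = -6 + \left(z + \left(z + 55\right)\right) = -6 + \left(z + \left(55 + z\right)\right) = -6 + \left(55 + 2 z\right) = 49 + 2 z$)
$f{\left(h \right)} = 3$
$\left(\left(-9\right) \left(-25\right) f{\left(-3 \right)} + 18370\right) + \left(Y{\left(32 \right)} + 19888\right) = \left(\left(-9\right) \left(-25\right) 3 + 18370\right) + \left(\left(49 + 2 \cdot 32\right) + 19888\right) = \left(225 \cdot 3 + 18370\right) + \left(\left(49 + 64\right) + 19888\right) = \left(675 + 18370\right) + \left(113 + 19888\right) = 19045 + 20001 = 39046$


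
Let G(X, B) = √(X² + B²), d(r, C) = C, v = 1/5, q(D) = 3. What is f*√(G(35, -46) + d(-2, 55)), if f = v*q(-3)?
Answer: 3*√(55 + √3341)/5 ≈ 6.3725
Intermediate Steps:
v = ⅕ ≈ 0.20000
f = ⅗ (f = (⅕)*3 = ⅗ ≈ 0.60000)
G(X, B) = √(B² + X²)
f*√(G(35, -46) + d(-2, 55)) = 3*√(√((-46)² + 35²) + 55)/5 = 3*√(√(2116 + 1225) + 55)/5 = 3*√(√3341 + 55)/5 = 3*√(55 + √3341)/5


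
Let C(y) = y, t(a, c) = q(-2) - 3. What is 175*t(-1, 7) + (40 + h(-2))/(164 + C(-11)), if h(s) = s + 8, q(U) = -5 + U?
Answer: -267704/153 ≈ -1749.7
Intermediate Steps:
t(a, c) = -10 (t(a, c) = (-5 - 2) - 3 = -7 - 3 = -10)
h(s) = 8 + s
175*t(-1, 7) + (40 + h(-2))/(164 + C(-11)) = 175*(-10) + (40 + (8 - 2))/(164 - 11) = -1750 + (40 + 6)/153 = -1750 + 46*(1/153) = -1750 + 46/153 = -267704/153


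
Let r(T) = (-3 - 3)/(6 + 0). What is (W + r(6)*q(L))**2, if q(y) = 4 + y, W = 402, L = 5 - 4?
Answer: 157609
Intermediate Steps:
L = 1
r(T) = -1 (r(T) = -6/6 = -6*1/6 = -1)
(W + r(6)*q(L))**2 = (402 - (4 + 1))**2 = (402 - 1*5)**2 = (402 - 5)**2 = 397**2 = 157609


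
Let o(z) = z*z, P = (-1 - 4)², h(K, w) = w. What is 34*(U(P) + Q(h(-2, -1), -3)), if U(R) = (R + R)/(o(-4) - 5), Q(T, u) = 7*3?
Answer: 9554/11 ≈ 868.54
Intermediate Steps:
Q(T, u) = 21
P = 25 (P = (-5)² = 25)
o(z) = z²
U(R) = 2*R/11 (U(R) = (R + R)/((-4)² - 5) = (2*R)/(16 - 5) = (2*R)/11 = (2*R)*(1/11) = 2*R/11)
34*(U(P) + Q(h(-2, -1), -3)) = 34*((2/11)*25 + 21) = 34*(50/11 + 21) = 34*(281/11) = 9554/11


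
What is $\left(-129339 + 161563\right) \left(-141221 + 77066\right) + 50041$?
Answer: $-2067280679$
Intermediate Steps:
$\left(-129339 + 161563\right) \left(-141221 + 77066\right) + 50041 = 32224 \left(-64155\right) + 50041 = -2067330720 + 50041 = -2067280679$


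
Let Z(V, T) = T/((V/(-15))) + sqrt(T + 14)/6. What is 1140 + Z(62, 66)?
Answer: 34845/31 + 2*sqrt(5)/3 ≈ 1125.5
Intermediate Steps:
Z(V, T) = sqrt(14 + T)/6 - 15*T/V (Z(V, T) = T/((V*(-1/15))) + sqrt(14 + T)*(1/6) = T/((-V/15)) + sqrt(14 + T)/6 = T*(-15/V) + sqrt(14 + T)/6 = -15*T/V + sqrt(14 + T)/6 = sqrt(14 + T)/6 - 15*T/V)
1140 + Z(62, 66) = 1140 + (sqrt(14 + 66)/6 - 15*66/62) = 1140 + (sqrt(80)/6 - 15*66*1/62) = 1140 + ((4*sqrt(5))/6 - 495/31) = 1140 + (2*sqrt(5)/3 - 495/31) = 1140 + (-495/31 + 2*sqrt(5)/3) = 34845/31 + 2*sqrt(5)/3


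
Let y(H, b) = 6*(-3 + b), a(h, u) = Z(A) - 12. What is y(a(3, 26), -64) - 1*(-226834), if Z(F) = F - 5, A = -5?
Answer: 226432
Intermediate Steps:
Z(F) = -5 + F
a(h, u) = -22 (a(h, u) = (-5 - 5) - 12 = -10 - 12 = -22)
y(H, b) = -18 + 6*b
y(a(3, 26), -64) - 1*(-226834) = (-18 + 6*(-64)) - 1*(-226834) = (-18 - 384) + 226834 = -402 + 226834 = 226432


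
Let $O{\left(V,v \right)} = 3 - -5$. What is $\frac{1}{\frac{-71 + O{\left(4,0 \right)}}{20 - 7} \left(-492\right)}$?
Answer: $\frac{13}{30996} \approx 0.00041941$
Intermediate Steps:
$O{\left(V,v \right)} = 8$ ($O{\left(V,v \right)} = 3 + 5 = 8$)
$\frac{1}{\frac{-71 + O{\left(4,0 \right)}}{20 - 7} \left(-492\right)} = \frac{1}{\frac{-71 + 8}{20 - 7} \left(-492\right)} = \frac{1}{- \frac{63}{20 - 7} \left(-492\right)} = \frac{1}{- \frac{63}{13} \left(-492\right)} = \frac{1}{\left(-63\right) \frac{1}{13} \left(-492\right)} = \frac{1}{\left(- \frac{63}{13}\right) \left(-492\right)} = \frac{1}{\frac{30996}{13}} = \frac{13}{30996}$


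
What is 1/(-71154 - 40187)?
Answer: -1/111341 ≈ -8.9814e-6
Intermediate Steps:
1/(-71154 - 40187) = 1/(-111341) = -1/111341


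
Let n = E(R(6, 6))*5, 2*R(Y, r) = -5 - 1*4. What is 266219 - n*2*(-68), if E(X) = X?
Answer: 263159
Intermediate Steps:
R(Y, r) = -9/2 (R(Y, r) = (-5 - 1*4)/2 = (-5 - 4)/2 = (½)*(-9) = -9/2)
n = -45/2 (n = -9/2*5 = -45/2 ≈ -22.500)
266219 - n*2*(-68) = 266219 - (-45)*2*(-68)/2 = 266219 - (-45)*(-136)/2 = 266219 - 1*3060 = 266219 - 3060 = 263159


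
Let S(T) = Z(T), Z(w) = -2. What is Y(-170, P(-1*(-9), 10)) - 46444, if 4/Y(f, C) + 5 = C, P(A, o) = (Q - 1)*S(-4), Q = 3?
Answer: -418000/9 ≈ -46444.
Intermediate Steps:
S(T) = -2
P(A, o) = -4 (P(A, o) = (3 - 1)*(-2) = 2*(-2) = -4)
Y(f, C) = 4/(-5 + C)
Y(-170, P(-1*(-9), 10)) - 46444 = 4/(-5 - 4) - 46444 = 4/(-9) - 46444 = 4*(-1/9) - 46444 = -4/9 - 46444 = -418000/9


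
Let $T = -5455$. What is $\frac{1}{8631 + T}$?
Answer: $\frac{1}{3176} \approx 0.00031486$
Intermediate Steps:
$\frac{1}{8631 + T} = \frac{1}{8631 - 5455} = \frac{1}{3176}$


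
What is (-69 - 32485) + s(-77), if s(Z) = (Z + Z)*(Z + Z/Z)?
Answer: -20850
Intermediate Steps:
s(Z) = 2*Z*(1 + Z) (s(Z) = (2*Z)*(Z + 1) = (2*Z)*(1 + Z) = 2*Z*(1 + Z))
(-69 - 32485) + s(-77) = (-69 - 32485) + 2*(-77)*(1 - 77) = -32554 + 2*(-77)*(-76) = -32554 + 11704 = -20850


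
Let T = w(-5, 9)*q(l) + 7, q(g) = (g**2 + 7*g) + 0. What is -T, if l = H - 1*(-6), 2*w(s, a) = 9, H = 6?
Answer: -1033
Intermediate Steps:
w(s, a) = 9/2 (w(s, a) = (1/2)*9 = 9/2)
l = 12 (l = 6 - 1*(-6) = 6 + 6 = 12)
q(g) = g**2 + 7*g
T = 1033 (T = 9*(12*(7 + 12))/2 + 7 = 9*(12*19)/2 + 7 = (9/2)*228 + 7 = 1026 + 7 = 1033)
-T = -1*1033 = -1033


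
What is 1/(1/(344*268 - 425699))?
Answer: -333507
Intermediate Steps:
1/(1/(344*268 - 425699)) = 1/(1/(92192 - 425699)) = 1/(1/(-333507)) = 1/(-1/333507) = -333507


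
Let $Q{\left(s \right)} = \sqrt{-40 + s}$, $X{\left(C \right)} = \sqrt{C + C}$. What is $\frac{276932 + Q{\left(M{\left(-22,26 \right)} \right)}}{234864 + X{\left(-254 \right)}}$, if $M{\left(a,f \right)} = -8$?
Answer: $\frac{16260339312}{13790274751} + \frac{2 \sqrt{381}}{13790274751} - \frac{138466 i \sqrt{127}}{13790274751} + \frac{234864 i \sqrt{3}}{13790274751} \approx 1.1791 - 8.3656 \cdot 10^{-5} i$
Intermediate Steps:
$X{\left(C \right)} = \sqrt{2} \sqrt{C}$ ($X{\left(C \right)} = \sqrt{2 C} = \sqrt{2} \sqrt{C}$)
$\frac{276932 + Q{\left(M{\left(-22,26 \right)} \right)}}{234864 + X{\left(-254 \right)}} = \frac{276932 + \sqrt{-40 - 8}}{234864 + \sqrt{2} \sqrt{-254}} = \frac{276932 + \sqrt{-48}}{234864 + \sqrt{2} i \sqrt{254}} = \frac{276932 + 4 i \sqrt{3}}{234864 + 2 i \sqrt{127}}$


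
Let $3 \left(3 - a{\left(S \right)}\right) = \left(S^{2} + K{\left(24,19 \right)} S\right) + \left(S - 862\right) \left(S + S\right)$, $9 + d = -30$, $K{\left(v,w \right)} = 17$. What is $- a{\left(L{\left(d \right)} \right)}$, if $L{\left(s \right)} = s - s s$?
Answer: $3321237$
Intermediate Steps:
$d = -39$ ($d = -9 - 30 = -39$)
$L{\left(s \right)} = s - s^{2}$
$a{\left(S \right)} = 3 - \frac{17 S}{3} - \frac{S^{2}}{3} - \frac{2 S \left(-862 + S\right)}{3}$ ($a{\left(S \right)} = 3 - \frac{\left(S^{2} + 17 S\right) + \left(S - 862\right) \left(S + S\right)}{3} = 3 - \frac{\left(S^{2} + 17 S\right) + \left(-862 + S\right) 2 S}{3} = 3 - \frac{\left(S^{2} + 17 S\right) + 2 S \left(-862 + S\right)}{3} = 3 - \frac{S^{2} + 17 S + 2 S \left(-862 + S\right)}{3} = 3 - \left(\frac{S^{2}}{3} + \frac{17 S}{3} + \frac{2 S \left(-862 + S\right)}{3}\right) = 3 - \frac{17 S}{3} - \frac{S^{2}}{3} - \frac{2 S \left(-862 + S\right)}{3}$)
$- a{\left(L{\left(d \right)} \right)} = - (3 - \left(- 39 \left(1 - -39\right)\right)^{2} + 569 \left(- 39 \left(1 - -39\right)\right)) = - (3 - \left(- 39 \left(1 + 39\right)\right)^{2} + 569 \left(- 39 \left(1 + 39\right)\right)) = - (3 - \left(\left(-39\right) 40\right)^{2} + 569 \left(\left(-39\right) 40\right)) = - (3 - \left(-1560\right)^{2} + 569 \left(-1560\right)) = - (3 - 2433600 - 887640) = \left(-1\right) \left(-3321237\right) = 3321237$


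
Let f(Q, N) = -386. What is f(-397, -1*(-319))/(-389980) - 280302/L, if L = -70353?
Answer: 18223221703/4572710490 ≈ 3.9852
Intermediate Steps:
f(-397, -1*(-319))/(-389980) - 280302/L = -386/(-389980) - 280302/(-70353) = -386*(-1/389980) - 280302*(-1/70353) = 193/194990 + 93434/23451 = 18223221703/4572710490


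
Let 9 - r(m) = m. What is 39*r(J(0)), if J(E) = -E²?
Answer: 351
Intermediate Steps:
r(m) = 9 - m
39*r(J(0)) = 39*(9 - (-1)*0²) = 39*(9 - (-1)*0) = 39*(9 - 1*0) = 39*(9 + 0) = 39*9 = 351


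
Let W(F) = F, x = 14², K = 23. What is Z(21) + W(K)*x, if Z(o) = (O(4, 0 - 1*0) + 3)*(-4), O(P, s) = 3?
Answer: 4484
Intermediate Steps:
x = 196
Z(o) = -24 (Z(o) = (3 + 3)*(-4) = 6*(-4) = -24)
Z(21) + W(K)*x = -24 + 23*196 = -24 + 4508 = 4484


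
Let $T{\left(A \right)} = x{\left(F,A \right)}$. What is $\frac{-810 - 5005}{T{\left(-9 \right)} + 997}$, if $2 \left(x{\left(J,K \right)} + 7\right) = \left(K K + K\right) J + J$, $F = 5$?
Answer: $- \frac{2326}{469} \approx -4.9595$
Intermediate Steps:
$x{\left(J,K \right)} = -7 + \frac{J}{2} + \frac{J \left(K + K^{2}\right)}{2}$ ($x{\left(J,K \right)} = -7 + \frac{\left(K K + K\right) J + J}{2} = -7 + \frac{\left(K^{2} + K\right) J + J}{2} = -7 + \frac{\left(K + K^{2}\right) J + J}{2} = -7 + \frac{J \left(K + K^{2}\right) + J}{2} = -7 + \frac{J + J \left(K + K^{2}\right)}{2} = -7 + \left(\frac{J}{2} + \frac{J \left(K + K^{2}\right)}{2}\right) = -7 + \frac{J}{2} + \frac{J \left(K + K^{2}\right)}{2}$)
$T{\left(A \right)} = - \frac{9}{2} + \frac{5 A}{2} + \frac{5 A^{2}}{2}$ ($T{\left(A \right)} = -7 + \frac{1}{2} \cdot 5 + \frac{1}{2} \cdot 5 A + \frac{1}{2} \cdot 5 A^{2} = -7 + \frac{5}{2} + \frac{5 A}{2} + \frac{5 A^{2}}{2} = - \frac{9}{2} + \frac{5 A}{2} + \frac{5 A^{2}}{2}$)
$\frac{-810 - 5005}{T{\left(-9 \right)} + 997} = \frac{-810 - 5005}{\left(- \frac{9}{2} + \frac{5}{2} \left(-9\right) + \frac{5 \left(-9\right)^{2}}{2}\right) + 997} = - \frac{5815}{\left(- \frac{9}{2} - \frac{45}{2} + \frac{5}{2} \cdot 81\right) + 997} = - \frac{5815}{\left(- \frac{9}{2} - \frac{45}{2} + \frac{405}{2}\right) + 997} = - \frac{5815}{\frac{351}{2} + 997} = - \frac{5815}{\frac{2345}{2}} = \left(-5815\right) \frac{2}{2345} = - \frac{2326}{469}$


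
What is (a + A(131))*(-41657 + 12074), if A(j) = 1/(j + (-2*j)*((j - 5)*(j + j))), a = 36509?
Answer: -9341329706368128/8649013 ≈ -1.0800e+9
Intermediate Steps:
A(j) = 1/(j - 4*j²*(-5 + j)) (A(j) = 1/(j + (-2*j)*((-5 + j)*(2*j))) = 1/(j + (-2*j)*(2*j*(-5 + j))) = 1/(j - 4*j²*(-5 + j)))
(a + A(131))*(-41657 + 12074) = (36509 + 1/(131*(1 - 4*131² + 20*131)))*(-41657 + 12074) = (36509 + 1/(131*(1 - 4*17161 + 2620)))*(-29583) = (36509 + 1/(131*(1 - 68644 + 2620)))*(-29583) = (36509 + (1/131)/(-66023))*(-29583) = (36509 + (1/131)*(-1/66023))*(-29583) = (36509 - 1/8649013)*(-29583) = (315766815616/8649013)*(-29583) = -9341329706368128/8649013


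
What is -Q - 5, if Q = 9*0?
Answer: -5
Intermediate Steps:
Q = 0
-Q - 5 = -1*0 - 5 = 0 - 5 = -5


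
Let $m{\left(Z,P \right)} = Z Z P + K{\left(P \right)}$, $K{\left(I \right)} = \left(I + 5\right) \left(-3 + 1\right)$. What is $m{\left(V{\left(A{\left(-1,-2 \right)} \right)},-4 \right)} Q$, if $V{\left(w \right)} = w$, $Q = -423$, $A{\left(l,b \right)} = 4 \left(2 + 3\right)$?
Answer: $677646$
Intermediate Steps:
$A{\left(l,b \right)} = 20$ ($A{\left(l,b \right)} = 4 \cdot 5 = 20$)
$K{\left(I \right)} = -10 - 2 I$ ($K{\left(I \right)} = \left(5 + I\right) \left(-2\right) = -10 - 2 I$)
$m{\left(Z,P \right)} = -10 - 2 P + P Z^{2}$ ($m{\left(Z,P \right)} = Z Z P - \left(10 + 2 P\right) = Z^{2} P - \left(10 + 2 P\right) = P Z^{2} - \left(10 + 2 P\right) = -10 - 2 P + P Z^{2}$)
$m{\left(V{\left(A{\left(-1,-2 \right)} \right)},-4 \right)} Q = \left(-10 - -8 - 4 \cdot 20^{2}\right) \left(-423\right) = \left(-10 + 8 - 1600\right) \left(-423\right) = \left(-1602\right) \left(-423\right) = 677646$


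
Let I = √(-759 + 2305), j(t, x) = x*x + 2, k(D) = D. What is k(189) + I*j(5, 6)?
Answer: 189 + 38*√1546 ≈ 1683.1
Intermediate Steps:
j(t, x) = 2 + x² (j(t, x) = x² + 2 = 2 + x²)
I = √1546 ≈ 39.319
k(189) + I*j(5, 6) = 189 + √1546*(2 + 6²) = 189 + √1546*(2 + 36) = 189 + √1546*38 = 189 + 38*√1546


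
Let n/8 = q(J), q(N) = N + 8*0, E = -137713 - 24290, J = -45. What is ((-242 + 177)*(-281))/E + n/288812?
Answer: -1333368065/11697102609 ≈ -0.11399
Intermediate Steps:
E = -162003
q(N) = N (q(N) = N + 0 = N)
n = -360 (n = 8*(-45) = -360)
((-242 + 177)*(-281))/E + n/288812 = ((-242 + 177)*(-281))/(-162003) - 360/288812 = -65*(-281)*(-1/162003) - 360*1/288812 = 18265*(-1/162003) - 90/72203 = -18265/162003 - 90/72203 = -1333368065/11697102609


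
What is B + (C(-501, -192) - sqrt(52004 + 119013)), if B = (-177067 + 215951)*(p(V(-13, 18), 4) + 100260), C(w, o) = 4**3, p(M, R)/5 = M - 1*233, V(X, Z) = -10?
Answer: 3851265844 - sqrt(171017) ≈ 3.8513e+9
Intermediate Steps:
p(M, R) = -1165 + 5*M (p(M, R) = 5*(M - 1*233) = 5*(M - 233) = 5*(-233 + M) = -1165 + 5*M)
C(w, o) = 64
B = 3851265780 (B = (-177067 + 215951)*((-1165 + 5*(-10)) + 100260) = 38884*((-1165 - 50) + 100260) = 38884*(-1215 + 100260) = 38884*99045 = 3851265780)
B + (C(-501, -192) - sqrt(52004 + 119013)) = 3851265780 + (64 - sqrt(52004 + 119013)) = 3851265780 + (64 - sqrt(171017)) = 3851265844 - sqrt(171017)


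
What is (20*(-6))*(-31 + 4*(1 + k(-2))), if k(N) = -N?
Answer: 2280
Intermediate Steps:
(20*(-6))*(-31 + 4*(1 + k(-2))) = (20*(-6))*(-31 + 4*(1 - 1*(-2))) = -120*(-31 + 4*(1 + 2)) = -120*(-31 + 4*3) = -120*(-31 + 12) = -120*(-19) = 2280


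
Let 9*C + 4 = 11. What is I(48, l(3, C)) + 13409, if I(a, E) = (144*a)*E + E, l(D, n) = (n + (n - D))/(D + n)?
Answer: 366037/34 ≈ 10766.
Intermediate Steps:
C = 7/9 (C = -4/9 + (⅑)*11 = -4/9 + 11/9 = 7/9 ≈ 0.77778)
l(D, n) = (-D + 2*n)/(D + n)
I(a, E) = E + 144*E*a (I(a, E) = 144*E*a + E = E + 144*E*a)
I(48, l(3, C)) + 13409 = ((-1*3 + 2*(7/9))/(3 + 7/9))*(1 + 144*48) + 13409 = ((-3 + 14/9)/(34/9))*(1 + 6912) + 13409 = ((9/34)*(-13/9))*6913 + 13409 = -13/34*6913 + 13409 = -89869/34 + 13409 = 366037/34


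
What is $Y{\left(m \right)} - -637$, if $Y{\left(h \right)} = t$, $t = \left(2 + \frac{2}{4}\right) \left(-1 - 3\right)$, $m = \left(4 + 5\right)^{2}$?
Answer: $627$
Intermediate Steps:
$m = 81$ ($m = 9^{2} = 81$)
$t = -10$ ($t = \left(2 + 2 \cdot \frac{1}{4}\right) \left(-4\right) = \left(2 + \frac{1}{2}\right) \left(-4\right) = \frac{5}{2} \left(-4\right) = -10$)
$Y{\left(h \right)} = -10$
$Y{\left(m \right)} - -637 = -10 - -637 = -10 + 637 = 627$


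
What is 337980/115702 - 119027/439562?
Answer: 67395751403/25429101262 ≈ 2.6503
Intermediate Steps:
337980/115702 - 119027/439562 = 337980*(1/115702) - 119027*1/439562 = 168990/57851 - 119027/439562 = 67395751403/25429101262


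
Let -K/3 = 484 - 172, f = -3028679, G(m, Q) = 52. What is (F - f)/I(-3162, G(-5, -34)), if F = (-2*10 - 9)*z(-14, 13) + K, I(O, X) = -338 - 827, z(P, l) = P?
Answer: -3028149/1165 ≈ -2599.3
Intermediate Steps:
I(O, X) = -1165
K = -936 (K = -3*(484 - 172) = -3*312 = -936)
F = -530 (F = (-2*10 - 9)*(-14) - 936 = (-20 - 9)*(-14) - 936 = -29*(-14) - 936 = 406 - 936 = -530)
(F - f)/I(-3162, G(-5, -34)) = (-530 - 1*(-3028679))/(-1165) = (-530 + 3028679)*(-1/1165) = 3028149*(-1/1165) = -3028149/1165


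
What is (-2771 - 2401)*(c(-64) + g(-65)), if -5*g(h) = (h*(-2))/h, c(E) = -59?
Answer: 1515396/5 ≈ 3.0308e+5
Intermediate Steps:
g(h) = 2/5 (g(h) = -h*(-2)/(5*h) = -(-2*h)/(5*h) = -1/5*(-2) = 2/5)
(-2771 - 2401)*(c(-64) + g(-65)) = (-2771 - 2401)*(-59 + 2/5) = -5172*(-293/5) = 1515396/5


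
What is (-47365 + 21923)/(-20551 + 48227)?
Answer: -12721/13838 ≈ -0.91928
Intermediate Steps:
(-47365 + 21923)/(-20551 + 48227) = -25442/27676 = -25442*1/27676 = -12721/13838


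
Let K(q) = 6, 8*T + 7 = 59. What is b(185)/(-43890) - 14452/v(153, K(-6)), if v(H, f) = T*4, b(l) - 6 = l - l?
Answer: -52858203/95095 ≈ -555.85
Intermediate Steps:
T = 13/2 (T = -7/8 + (⅛)*59 = -7/8 + 59/8 = 13/2 ≈ 6.5000)
b(l) = 6 (b(l) = 6 + (l - l) = 6 + 0 = 6)
v(H, f) = 26 (v(H, f) = (13/2)*4 = 26)
b(185)/(-43890) - 14452/v(153, K(-6)) = 6/(-43890) - 14452/26 = 6*(-1/43890) - 14452*1/26 = -1/7315 - 7226/13 = -52858203/95095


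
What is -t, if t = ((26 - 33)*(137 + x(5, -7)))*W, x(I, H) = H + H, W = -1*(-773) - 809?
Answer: -30996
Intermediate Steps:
W = -36 (W = 773 - 809 = -36)
x(I, H) = 2*H
t = 30996 (t = ((26 - 33)*(137 + 2*(-7)))*(-36) = -7*(137 - 14)*(-36) = -7*123*(-36) = -861*(-36) = 30996)
-t = -1*30996 = -30996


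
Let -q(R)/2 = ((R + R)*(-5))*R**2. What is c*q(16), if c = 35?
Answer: 2867200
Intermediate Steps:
q(R) = 20*R**3 (q(R) = -2*(R + R)*(-5)*R**2 = -2*(2*R)*(-5)*R**2 = -2*(-10*R)*R**2 = -(-20)*R**3 = 20*R**3)
c*q(16) = 35*(20*16**3) = 35*(20*4096) = 35*81920 = 2867200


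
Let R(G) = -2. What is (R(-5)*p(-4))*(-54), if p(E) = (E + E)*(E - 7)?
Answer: 9504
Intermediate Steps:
p(E) = 2*E*(-7 + E) (p(E) = (2*E)*(-7 + E) = 2*E*(-7 + E))
(R(-5)*p(-4))*(-54) = -4*(-4)*(-7 - 4)*(-54) = -4*(-4)*(-11)*(-54) = -2*88*(-54) = -176*(-54) = 9504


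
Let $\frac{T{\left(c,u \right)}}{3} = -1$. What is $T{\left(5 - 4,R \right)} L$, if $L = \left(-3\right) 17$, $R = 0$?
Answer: $153$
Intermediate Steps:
$T{\left(c,u \right)} = -3$ ($T{\left(c,u \right)} = 3 \left(-1\right) = -3$)
$L = -51$
$T{\left(5 - 4,R \right)} L = \left(-3\right) \left(-51\right) = 153$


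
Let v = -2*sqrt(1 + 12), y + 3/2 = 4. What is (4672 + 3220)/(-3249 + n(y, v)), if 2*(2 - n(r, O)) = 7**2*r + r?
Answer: -15784/6619 ≈ -2.3847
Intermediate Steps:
y = 5/2 (y = -3/2 + 4 = 5/2 ≈ 2.5000)
v = -2*sqrt(13) ≈ -7.2111
n(r, O) = 2 - 25*r (n(r, O) = 2 - (7**2*r + r)/2 = 2 - (49*r + r)/2 = 2 - 25*r)
(4672 + 3220)/(-3249 + n(y, v)) = (4672 + 3220)/(-3249 + (2 - 25*5/2)) = 7892/(-3249 + (2 - 125/2)) = 7892/(-3249 - 121/2) = 7892/(-6619/2) = 7892*(-2/6619) = -15784/6619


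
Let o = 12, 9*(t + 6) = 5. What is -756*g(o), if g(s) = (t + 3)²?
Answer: -13552/3 ≈ -4517.3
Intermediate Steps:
t = -49/9 (t = -6 + (⅑)*5 = -6 + 5/9 = -49/9 ≈ -5.4444)
g(s) = 484/81 (g(s) = (-49/9 + 3)² = (-22/9)² = 484/81)
-756*g(o) = -756*484/81 = -13552/3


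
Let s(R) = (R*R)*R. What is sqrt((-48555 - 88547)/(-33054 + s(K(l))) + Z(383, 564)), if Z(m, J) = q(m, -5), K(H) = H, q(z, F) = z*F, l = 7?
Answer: I*sqrt(41726193657)/4673 ≈ 43.713*I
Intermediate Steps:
q(z, F) = F*z
s(R) = R**3 (s(R) = R**2*R = R**3)
Z(m, J) = -5*m
sqrt((-48555 - 88547)/(-33054 + s(K(l))) + Z(383, 564)) = sqrt((-48555 - 88547)/(-33054 + 7**3) - 5*383) = sqrt(-137102/(-33054 + 343) - 1915) = sqrt(-137102/(-32711) - 1915) = sqrt(-137102*(-1/32711) - 1915) = sqrt(19586/4673 - 1915) = sqrt(-8929209/4673) = I*sqrt(41726193657)/4673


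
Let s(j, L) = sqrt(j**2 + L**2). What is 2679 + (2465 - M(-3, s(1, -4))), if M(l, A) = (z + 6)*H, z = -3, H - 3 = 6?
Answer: 5117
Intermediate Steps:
H = 9 (H = 3 + 6 = 9)
s(j, L) = sqrt(L**2 + j**2)
M(l, A) = 27 (M(l, A) = (-3 + 6)*9 = 3*9 = 27)
2679 + (2465 - M(-3, s(1, -4))) = 2679 + (2465 - 1*27) = 2679 + (2465 - 27) = 2679 + 2438 = 5117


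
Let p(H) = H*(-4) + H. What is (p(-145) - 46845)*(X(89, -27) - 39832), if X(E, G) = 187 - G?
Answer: 1838671380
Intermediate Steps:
p(H) = -3*H (p(H) = -4*H + H = -3*H)
(p(-145) - 46845)*(X(89, -27) - 39832) = (-3*(-145) - 46845)*((187 - 1*(-27)) - 39832) = (435 - 46845)*((187 + 27) - 39832) = -46410*(214 - 39832) = -46410*(-39618) = 1838671380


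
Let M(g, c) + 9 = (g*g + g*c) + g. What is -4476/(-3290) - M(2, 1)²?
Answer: 593/1645 ≈ 0.36049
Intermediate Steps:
M(g, c) = -9 + g + g² + c*g (M(g, c) = -9 + ((g*g + g*c) + g) = -9 + ((g² + c*g) + g) = -9 + (g + g² + c*g) = -9 + g + g² + c*g)
-4476/(-3290) - M(2, 1)² = -4476/(-3290) - (-9 + 2 + 2² + 1*2)² = -4476*(-1/3290) - (-9 + 2 + 4 + 2)² = 2238/1645 - 1*(-1)² = 2238/1645 - 1*1 = 2238/1645 - 1 = 593/1645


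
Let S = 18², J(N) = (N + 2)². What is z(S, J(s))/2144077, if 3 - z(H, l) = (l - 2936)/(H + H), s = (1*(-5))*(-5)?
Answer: 4151/1389361896 ≈ 2.9877e-6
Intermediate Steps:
s = 25 (s = -5*(-5) = 25)
J(N) = (2 + N)²
S = 324
z(H, l) = 3 - (-2936 + l)/(2*H) (z(H, l) = 3 - (l - 2936)/(H + H) = 3 - (-2936 + l)/(2*H))
z(S, J(s))/2144077 = ((½)*(2936 - (2 + 25)² + 6*324)/324)/2144077 = ((½)*(1/324)*(2936 - 1*27² + 1944))*(1/2144077) = ((½)*(1/324)*(2936 - 1*729 + 1944))*(1/2144077) = ((½)*(1/324)*(2936 - 729 + 1944))*(1/2144077) = ((½)*(1/324)*4151)*(1/2144077) = (4151/648)*(1/2144077) = 4151/1389361896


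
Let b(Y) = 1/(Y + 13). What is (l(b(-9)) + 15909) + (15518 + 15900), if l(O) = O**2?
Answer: 757233/16 ≈ 47327.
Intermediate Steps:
b(Y) = 1/(13 + Y)
(l(b(-9)) + 15909) + (15518 + 15900) = ((1/(13 - 9))**2 + 15909) + (15518 + 15900) = ((1/4)**2 + 15909) + 31418 = (1/16 + 15909) + 31418 = 254545/16 + 31418 = 757233/16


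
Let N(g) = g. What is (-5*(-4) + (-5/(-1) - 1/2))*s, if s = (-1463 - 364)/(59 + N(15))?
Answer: -89523/148 ≈ -604.88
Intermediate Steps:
s = -1827/74 (s = (-1463 - 364)/(59 + 15) = -1827/74 ≈ -24.689)
(-5*(-4) + (-5/(-1) - 1/2))*s = (-5*(-4) + (-5/(-1) - 1/2))*(-1827/74) = (20 + (-5*(-1) - 1*½))*(-1827/74) = (20 + (5 - ½))*(-1827/74) = (20 + 9/2)*(-1827/74) = (49/2)*(-1827/74) = -89523/148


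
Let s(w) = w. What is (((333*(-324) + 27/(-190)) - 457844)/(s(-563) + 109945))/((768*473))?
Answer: -107489867/7549563141120 ≈ -1.4238e-5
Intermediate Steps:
(((333*(-324) + 27/(-190)) - 457844)/(s(-563) + 109945))/((768*473)) = (((333*(-324) + 27/(-190)) - 457844)/(-563 + 109945))/((768*473)) = (((-107892 + 27*(-1/190)) - 457844)/109382)/363264 = (((-107892 - 27/190) - 457844)*(1/109382))*(1/363264) = ((-20499507/190 - 457844)*(1/109382))*(1/363264) = -107489867/190*1/109382*(1/363264) = -107489867/20782580*1/363264 = -107489867/7549563141120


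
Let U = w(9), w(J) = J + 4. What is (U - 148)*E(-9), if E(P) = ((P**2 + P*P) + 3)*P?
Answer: 200475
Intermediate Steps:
w(J) = 4 + J
U = 13 (U = 4 + 9 = 13)
E(P) = P*(3 + 2*P**2) (E(P) = ((P**2 + P**2) + 3)*P = (2*P**2 + 3)*P = (3 + 2*P**2)*P = P*(3 + 2*P**2))
(U - 148)*E(-9) = (13 - 148)*(-9*(3 + 2*(-9)**2)) = -(-1215)*(3 + 2*81) = -(-1215)*(3 + 162) = -(-1215)*165 = -135*(-1485) = 200475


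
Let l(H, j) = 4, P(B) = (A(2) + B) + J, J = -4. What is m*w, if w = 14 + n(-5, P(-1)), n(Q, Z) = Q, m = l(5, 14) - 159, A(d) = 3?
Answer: -1395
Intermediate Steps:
P(B) = -1 + B (P(B) = (3 + B) - 4 = -1 + B)
m = -155 (m = 4 - 159 = -155)
w = 9 (w = 14 - 5 = 9)
m*w = -155*9 = -1395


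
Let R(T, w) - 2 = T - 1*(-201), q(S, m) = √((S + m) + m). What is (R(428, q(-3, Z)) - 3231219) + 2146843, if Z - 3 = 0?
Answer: -1083745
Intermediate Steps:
Z = 3 (Z = 3 + 0 = 3)
q(S, m) = √(S + 2*m)
R(T, w) = 203 + T (R(T, w) = 2 + (T - 1*(-201)) = 2 + (T + 201) = 2 + (201 + T) = 203 + T)
(R(428, q(-3, Z)) - 3231219) + 2146843 = ((203 + 428) - 3231219) + 2146843 = (631 - 3231219) + 2146843 = -3230588 + 2146843 = -1083745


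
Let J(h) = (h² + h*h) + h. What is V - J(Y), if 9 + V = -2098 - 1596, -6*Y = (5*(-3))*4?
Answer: -3913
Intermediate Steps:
Y = 10 (Y = -5*(-3)*4/6 = -(-5)*4/2 = -⅙*(-60) = 10)
J(h) = h + 2*h² (J(h) = (h² + h²) + h = 2*h² + h = h + 2*h²)
V = -3703 (V = -9 + (-2098 - 1596) = -9 - 3694 = -3703)
V - J(Y) = -3703 - 10*(1 + 2*10) = -3703 - 10*(1 + 20) = -3703 - 10*21 = -3703 - 1*210 = -3703 - 210 = -3913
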